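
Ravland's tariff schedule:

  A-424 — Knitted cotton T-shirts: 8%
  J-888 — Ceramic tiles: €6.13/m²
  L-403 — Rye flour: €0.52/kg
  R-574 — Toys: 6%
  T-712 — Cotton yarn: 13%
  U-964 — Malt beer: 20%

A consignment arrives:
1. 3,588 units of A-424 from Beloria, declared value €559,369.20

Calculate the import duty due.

€44,749.54

Line 1 (A-424, Beloria, 3,588 units, €559,369.20):
Base rate for A-424 is 8%.
Duty = €559,369.20 × 8% = €44,749.54.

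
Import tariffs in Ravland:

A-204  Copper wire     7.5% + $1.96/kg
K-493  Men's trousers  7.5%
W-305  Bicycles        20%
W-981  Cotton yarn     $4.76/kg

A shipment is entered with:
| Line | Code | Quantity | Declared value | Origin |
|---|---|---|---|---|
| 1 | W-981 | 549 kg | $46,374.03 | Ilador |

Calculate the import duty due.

$2,613.24

Line 1 (W-981, Ilador, 549 kg, $46,374.03):
Base rate for W-981 is $4.76/kg.
Duty = 549 × $4.76 = $2,613.24.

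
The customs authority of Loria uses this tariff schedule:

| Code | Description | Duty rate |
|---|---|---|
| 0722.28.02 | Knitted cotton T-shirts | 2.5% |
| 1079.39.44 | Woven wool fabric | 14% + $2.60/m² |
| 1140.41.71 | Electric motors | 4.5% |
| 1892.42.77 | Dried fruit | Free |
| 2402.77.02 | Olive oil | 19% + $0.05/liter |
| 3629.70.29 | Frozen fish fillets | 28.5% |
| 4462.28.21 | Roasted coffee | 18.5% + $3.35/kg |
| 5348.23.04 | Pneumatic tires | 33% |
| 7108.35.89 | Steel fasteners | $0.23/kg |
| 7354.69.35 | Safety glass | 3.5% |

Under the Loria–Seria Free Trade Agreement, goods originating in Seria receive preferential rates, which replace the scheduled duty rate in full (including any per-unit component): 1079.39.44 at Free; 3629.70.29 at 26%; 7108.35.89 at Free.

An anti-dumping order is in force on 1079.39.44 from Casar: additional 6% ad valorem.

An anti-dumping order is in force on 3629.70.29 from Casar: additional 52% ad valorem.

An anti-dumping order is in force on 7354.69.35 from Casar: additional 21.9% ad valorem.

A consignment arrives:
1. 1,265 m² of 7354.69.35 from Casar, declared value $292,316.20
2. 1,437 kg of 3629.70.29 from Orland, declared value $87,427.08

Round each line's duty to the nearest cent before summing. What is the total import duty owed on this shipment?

$99,165.03

Line 1 (7354.69.35, Casar, 1,265 m², $292,316.20):
Base rate for 7354.69.35 is 3.5%.
Additional duty on 7354.69.35 from Casar: +21.9%. Applied ad valorem rate: 3.5% + 21.9% = 25.4%.
Duty = $292,316.20 × 25.4% = $74,248.31.
Line 2 (3629.70.29, Orland, 1,437 kg, $87,427.08):
Base rate for 3629.70.29 is 28.5%.
3629.70.29 has an FTA preferential rate, but origin Orland is not Seria; base rate stands.
The additional-duty order on 3629.70.29 targets Casar, not Orland; it does not apply.
Duty = $87,427.08 × 28.5% = $24,916.72.
Total = $74,248.31 + $24,916.72 = $99,165.03.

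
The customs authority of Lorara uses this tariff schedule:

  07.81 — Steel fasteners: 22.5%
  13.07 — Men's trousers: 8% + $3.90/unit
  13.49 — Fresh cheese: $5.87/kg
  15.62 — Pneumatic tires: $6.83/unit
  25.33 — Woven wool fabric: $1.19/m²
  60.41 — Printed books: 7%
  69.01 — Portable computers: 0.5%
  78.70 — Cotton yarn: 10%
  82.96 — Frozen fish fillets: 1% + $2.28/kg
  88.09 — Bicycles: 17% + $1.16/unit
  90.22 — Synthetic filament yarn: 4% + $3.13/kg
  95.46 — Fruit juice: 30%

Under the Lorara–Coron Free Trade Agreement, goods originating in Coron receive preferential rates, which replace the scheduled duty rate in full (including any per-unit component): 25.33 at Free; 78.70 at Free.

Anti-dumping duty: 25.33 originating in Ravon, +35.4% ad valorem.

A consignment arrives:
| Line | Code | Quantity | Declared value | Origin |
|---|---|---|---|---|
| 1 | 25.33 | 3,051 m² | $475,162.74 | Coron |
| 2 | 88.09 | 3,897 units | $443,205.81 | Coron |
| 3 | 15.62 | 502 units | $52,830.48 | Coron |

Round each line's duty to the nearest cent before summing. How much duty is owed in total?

Line 1 (25.33, Coron, 3,051 m², $475,162.74):
Base rate for 25.33 is $1.19/m².
Origin Coron qualifies under the Lorara–Coron agreement and 25.33 is covered: preferential rate Free applies instead.
The additional-duty order on 25.33 targets Ravon, not Coron; it does not apply.
Duty = $475,162.74 × 0% = $0.00.
Line 2 (88.09, Coron, 3,897 units, $443,205.81):
Base rate for 88.09 is 17% + $1.16/unit.
Origin Coron is the FTA partner but 88.09 is not on the preference list; base rate stands.
Duty = $443,205.81 × 17% + 3,897 × $1.16 = $79,865.51.
Line 3 (15.62, Coron, 502 units, $52,830.48):
Base rate for 15.62 is $6.83/unit.
Origin Coron is the FTA partner but 15.62 is not on the preference list; base rate stands.
Duty = 502 × $6.83 = $3,428.66.
Total = $0.00 + $79,865.51 + $3,428.66 = $83,294.17.

$83,294.17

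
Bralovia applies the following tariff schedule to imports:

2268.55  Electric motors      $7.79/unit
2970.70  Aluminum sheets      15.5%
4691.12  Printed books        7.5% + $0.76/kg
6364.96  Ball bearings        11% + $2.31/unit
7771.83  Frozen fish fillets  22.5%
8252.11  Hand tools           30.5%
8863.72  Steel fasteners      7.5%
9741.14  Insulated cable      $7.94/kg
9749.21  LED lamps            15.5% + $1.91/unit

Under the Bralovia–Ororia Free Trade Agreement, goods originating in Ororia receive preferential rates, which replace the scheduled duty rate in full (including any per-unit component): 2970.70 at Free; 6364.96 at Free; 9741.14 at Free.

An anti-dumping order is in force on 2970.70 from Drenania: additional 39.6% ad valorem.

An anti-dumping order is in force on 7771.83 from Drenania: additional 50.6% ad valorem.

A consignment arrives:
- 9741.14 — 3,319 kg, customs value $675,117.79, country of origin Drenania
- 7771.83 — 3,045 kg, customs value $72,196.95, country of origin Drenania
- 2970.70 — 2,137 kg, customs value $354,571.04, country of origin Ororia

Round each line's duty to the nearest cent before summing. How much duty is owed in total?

Line 1 (9741.14, Drenania, 3,319 kg, $675,117.79):
Base rate for 9741.14 is $7.94/kg.
9741.14 has an FTA preferential rate, but origin Drenania is not Ororia; base rate stands.
Duty = 3,319 × $7.94 = $26,352.86.
Line 2 (7771.83, Drenania, 3,045 kg, $72,196.95):
Base rate for 7771.83 is 22.5%.
Additional duty on 7771.83 from Drenania: +50.6%. Applied ad valorem rate: 22.5% + 50.6% = 73.1%.
Duty = $72,196.95 × 73.1% = $52,775.97.
Line 3 (2970.70, Ororia, 2,137 kg, $354,571.04):
Base rate for 2970.70 is 15.5%.
Origin Ororia qualifies under the Bralovia–Ororia agreement and 2970.70 is covered: preferential rate Free applies instead.
The additional-duty order on 2970.70 targets Drenania, not Ororia; it does not apply.
Duty = $354,571.04 × 0% = $0.00.
Total = $26,352.86 + $52,775.97 + $0.00 = $79,128.83.

$79,128.83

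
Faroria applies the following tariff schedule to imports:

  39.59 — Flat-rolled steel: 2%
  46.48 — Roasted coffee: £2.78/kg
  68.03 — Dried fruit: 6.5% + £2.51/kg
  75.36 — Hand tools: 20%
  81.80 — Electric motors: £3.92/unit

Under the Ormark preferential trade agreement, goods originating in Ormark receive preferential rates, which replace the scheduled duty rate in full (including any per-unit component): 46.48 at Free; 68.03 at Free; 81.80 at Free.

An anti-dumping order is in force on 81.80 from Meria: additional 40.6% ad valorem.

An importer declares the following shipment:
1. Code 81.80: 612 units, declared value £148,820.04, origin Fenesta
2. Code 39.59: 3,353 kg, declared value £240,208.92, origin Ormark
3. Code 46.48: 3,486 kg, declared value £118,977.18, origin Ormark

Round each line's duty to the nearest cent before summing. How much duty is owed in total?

£7,203.22

Line 1 (81.80, Fenesta, 612 units, £148,820.04):
Base rate for 81.80 is £3.92/unit.
81.80 has an FTA preferential rate, but origin Fenesta is not Ormark; base rate stands.
The additional-duty order on 81.80 targets Meria, not Fenesta; it does not apply.
Duty = 612 × £3.92 = £2,399.04.
Line 2 (39.59, Ormark, 3,353 kg, £240,208.92):
Base rate for 39.59 is 2%.
Origin Ormark is the FTA partner but 39.59 is not on the preference list; base rate stands.
Duty = £240,208.92 × 2% = £4,804.18.
Line 3 (46.48, Ormark, 3,486 kg, £118,977.18):
Base rate for 46.48 is £2.78/kg.
Origin Ormark qualifies under the Faroria–Ormark agreement and 46.48 is covered: preferential rate Free applies instead.
Duty = £118,977.18 × 0% = £0.00.
Total = £2,399.04 + £4,804.18 + £0.00 = £7,203.22.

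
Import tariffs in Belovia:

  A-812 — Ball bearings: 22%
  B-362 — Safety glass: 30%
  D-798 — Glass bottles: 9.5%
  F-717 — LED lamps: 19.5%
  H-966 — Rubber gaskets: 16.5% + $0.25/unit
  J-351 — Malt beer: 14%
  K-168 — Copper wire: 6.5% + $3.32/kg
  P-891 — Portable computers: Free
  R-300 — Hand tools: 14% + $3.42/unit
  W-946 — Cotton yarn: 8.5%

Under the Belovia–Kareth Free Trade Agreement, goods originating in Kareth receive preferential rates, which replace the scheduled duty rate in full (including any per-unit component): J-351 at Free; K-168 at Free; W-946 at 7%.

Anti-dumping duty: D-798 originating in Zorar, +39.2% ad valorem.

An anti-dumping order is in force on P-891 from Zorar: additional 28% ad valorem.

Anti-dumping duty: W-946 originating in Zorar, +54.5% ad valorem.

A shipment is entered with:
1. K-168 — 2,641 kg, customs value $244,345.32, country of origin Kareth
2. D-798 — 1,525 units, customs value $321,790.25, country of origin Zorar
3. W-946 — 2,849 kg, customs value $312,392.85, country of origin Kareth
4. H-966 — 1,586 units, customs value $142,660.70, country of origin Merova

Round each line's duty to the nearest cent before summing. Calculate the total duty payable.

$202,514.87

Line 1 (K-168, Kareth, 2,641 kg, $244,345.32):
Base rate for K-168 is 6.5% + $3.32/kg.
Origin Kareth qualifies under the Belovia–Kareth agreement and K-168 is covered: preferential rate Free applies instead.
Duty = $244,345.32 × 0% = $0.00.
Line 2 (D-798, Zorar, 1,525 units, $321,790.25):
Base rate for D-798 is 9.5%.
Additional duty on D-798 from Zorar: +39.2%. Applied ad valorem rate: 9.5% + 39.2% = 48.7%.
Duty = $321,790.25 × 48.7% = $156,711.85.
Line 3 (W-946, Kareth, 2,849 kg, $312,392.85):
Base rate for W-946 is 8.5%.
Origin Kareth qualifies under the Belovia–Kareth agreement and W-946 is covered: preferential rate 7% applies instead.
The additional-duty order on W-946 targets Zorar, not Kareth; it does not apply.
Duty = $312,392.85 × 7% = $21,867.50.
Line 4 (H-966, Merova, 1,586 units, $142,660.70):
Base rate for H-966 is 16.5% + $0.25/unit.
Duty = $142,660.70 × 16.5% + 1,586 × $0.25 = $23,935.52.
Total = $0.00 + $156,711.85 + $21,867.50 + $23,935.52 = $202,514.87.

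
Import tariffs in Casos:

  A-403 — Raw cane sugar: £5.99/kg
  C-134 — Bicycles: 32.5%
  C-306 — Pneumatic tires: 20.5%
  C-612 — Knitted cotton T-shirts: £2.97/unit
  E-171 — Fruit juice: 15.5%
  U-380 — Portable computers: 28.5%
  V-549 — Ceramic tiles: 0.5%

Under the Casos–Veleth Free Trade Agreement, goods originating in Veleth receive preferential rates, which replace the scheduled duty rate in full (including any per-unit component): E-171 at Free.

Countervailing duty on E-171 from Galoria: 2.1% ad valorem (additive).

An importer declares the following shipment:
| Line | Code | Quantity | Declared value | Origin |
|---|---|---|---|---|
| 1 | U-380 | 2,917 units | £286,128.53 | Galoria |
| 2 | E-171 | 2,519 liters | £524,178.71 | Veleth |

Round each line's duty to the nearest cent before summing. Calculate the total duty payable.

Line 1 (U-380, Galoria, 2,917 units, £286,128.53):
Base rate for U-380 is 28.5%.
Duty = £286,128.53 × 28.5% = £81,546.63.
Line 2 (E-171, Veleth, 2,519 liters, £524,178.71):
Base rate for E-171 is 15.5%.
Origin Veleth qualifies under the Casos–Veleth agreement and E-171 is covered: preferential rate Free applies instead.
The additional-duty order on E-171 targets Galoria, not Veleth; it does not apply.
Duty = £524,178.71 × 0% = £0.00.
Total = £81,546.63 + £0.00 = £81,546.63.

£81,546.63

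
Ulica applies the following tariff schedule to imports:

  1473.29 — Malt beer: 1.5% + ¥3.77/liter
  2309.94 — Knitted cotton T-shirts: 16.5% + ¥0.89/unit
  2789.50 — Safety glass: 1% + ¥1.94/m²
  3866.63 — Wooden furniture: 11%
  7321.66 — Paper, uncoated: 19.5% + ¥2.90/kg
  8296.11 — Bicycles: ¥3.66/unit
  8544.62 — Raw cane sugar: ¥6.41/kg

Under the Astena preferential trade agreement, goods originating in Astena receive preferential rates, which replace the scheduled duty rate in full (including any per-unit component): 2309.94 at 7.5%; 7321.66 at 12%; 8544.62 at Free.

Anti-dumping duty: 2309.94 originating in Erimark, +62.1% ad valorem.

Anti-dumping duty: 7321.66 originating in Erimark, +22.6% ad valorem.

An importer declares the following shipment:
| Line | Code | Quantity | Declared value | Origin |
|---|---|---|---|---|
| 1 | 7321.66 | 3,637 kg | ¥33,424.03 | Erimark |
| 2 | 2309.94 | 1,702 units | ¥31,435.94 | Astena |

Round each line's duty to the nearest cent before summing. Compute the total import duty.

¥26,976.52

Line 1 (7321.66, Erimark, 3,637 kg, ¥33,424.03):
Base rate for 7321.66 is 19.5% + ¥2.90/kg.
7321.66 has an FTA preferential rate, but origin Erimark is not Astena; base rate stands.
Additional duty on 7321.66 from Erimark: +22.6%. Applied ad valorem rate: 19.5% + 22.6% = 42.1%.
Duty = ¥33,424.03 × 42.1% + 3,637 × ¥2.90 = ¥24,618.82.
Line 2 (2309.94, Astena, 1,702 units, ¥31,435.94):
Base rate for 2309.94 is 16.5% + ¥0.89/unit.
Origin Astena qualifies under the Ulica–Astena agreement and 2309.94 is covered: preferential rate 7.5% applies instead.
The additional-duty order on 2309.94 targets Erimark, not Astena; it does not apply.
Duty = ¥31,435.94 × 7.5% = ¥2,357.70.
Total = ¥24,618.82 + ¥2,357.70 = ¥26,976.52.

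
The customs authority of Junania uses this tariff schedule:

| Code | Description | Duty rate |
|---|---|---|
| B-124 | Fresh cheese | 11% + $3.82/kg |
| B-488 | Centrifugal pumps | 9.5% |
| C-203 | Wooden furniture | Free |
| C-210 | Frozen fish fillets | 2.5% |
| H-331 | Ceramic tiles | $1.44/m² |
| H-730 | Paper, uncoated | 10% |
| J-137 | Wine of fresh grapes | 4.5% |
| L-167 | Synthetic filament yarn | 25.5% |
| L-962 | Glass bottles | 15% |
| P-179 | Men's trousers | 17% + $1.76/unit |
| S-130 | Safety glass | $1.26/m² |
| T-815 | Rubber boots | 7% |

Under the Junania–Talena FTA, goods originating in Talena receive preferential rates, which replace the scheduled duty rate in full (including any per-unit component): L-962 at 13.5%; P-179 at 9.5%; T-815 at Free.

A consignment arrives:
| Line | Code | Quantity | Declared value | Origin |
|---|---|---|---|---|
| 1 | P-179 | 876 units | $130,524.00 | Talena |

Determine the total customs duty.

$12,399.78

Line 1 (P-179, Talena, 876 units, $130,524.00):
Base rate for P-179 is 17% + $1.76/unit.
Origin Talena qualifies under the Junania–Talena agreement and P-179 is covered: preferential rate 9.5% applies instead.
Duty = $130,524.00 × 9.5% = $12,399.78.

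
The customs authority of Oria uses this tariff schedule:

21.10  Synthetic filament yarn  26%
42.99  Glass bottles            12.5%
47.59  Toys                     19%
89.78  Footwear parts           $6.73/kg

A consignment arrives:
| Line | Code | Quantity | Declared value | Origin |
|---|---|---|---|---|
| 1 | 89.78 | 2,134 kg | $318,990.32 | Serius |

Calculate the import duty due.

$14,361.82

Line 1 (89.78, Serius, 2,134 kg, $318,990.32):
Base rate for 89.78 is $6.73/kg.
Duty = 2,134 × $6.73 = $14,361.82.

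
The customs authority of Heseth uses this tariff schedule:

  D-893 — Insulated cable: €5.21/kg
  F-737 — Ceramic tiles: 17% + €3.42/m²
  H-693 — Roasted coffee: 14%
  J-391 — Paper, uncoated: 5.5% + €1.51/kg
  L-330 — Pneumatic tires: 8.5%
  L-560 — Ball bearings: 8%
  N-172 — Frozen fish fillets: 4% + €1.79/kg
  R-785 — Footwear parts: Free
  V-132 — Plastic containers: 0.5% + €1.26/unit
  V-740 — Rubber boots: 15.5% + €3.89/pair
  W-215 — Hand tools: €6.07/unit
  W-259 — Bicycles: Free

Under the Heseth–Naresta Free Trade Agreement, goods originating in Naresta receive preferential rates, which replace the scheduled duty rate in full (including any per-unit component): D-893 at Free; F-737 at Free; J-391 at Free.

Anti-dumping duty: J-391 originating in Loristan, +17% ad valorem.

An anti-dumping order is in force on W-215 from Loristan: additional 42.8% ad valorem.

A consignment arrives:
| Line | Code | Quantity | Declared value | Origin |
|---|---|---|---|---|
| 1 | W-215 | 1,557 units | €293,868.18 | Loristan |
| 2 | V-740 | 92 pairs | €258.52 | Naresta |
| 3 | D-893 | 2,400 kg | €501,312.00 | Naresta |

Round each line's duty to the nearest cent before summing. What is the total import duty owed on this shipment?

Line 1 (W-215, Loristan, 1,557 units, €293,868.18):
Base rate for W-215 is €6.07/unit.
Additional duty on W-215 from Loristan: +42.8% ad valorem. Applied ad valorem rate = 42.8%.
Duty = €293,868.18 × 42.8% + 1,557 × €6.07 = €135,226.57.
Line 2 (V-740, Naresta, 92 pairs, €258.52):
Base rate for V-740 is 15.5% + €3.89/pair.
Origin Naresta is the FTA partner but V-740 is not on the preference list; base rate stands.
Duty = €258.52 × 15.5% + 92 × €3.89 = €397.95.
Line 3 (D-893, Naresta, 2,400 kg, €501,312.00):
Base rate for D-893 is €5.21/kg.
Origin Naresta qualifies under the Heseth–Naresta agreement and D-893 is covered: preferential rate Free applies instead.
Duty = €501,312.00 × 0% = €0.00.
Total = €135,226.57 + €397.95 + €0.00 = €135,624.52.

€135,624.52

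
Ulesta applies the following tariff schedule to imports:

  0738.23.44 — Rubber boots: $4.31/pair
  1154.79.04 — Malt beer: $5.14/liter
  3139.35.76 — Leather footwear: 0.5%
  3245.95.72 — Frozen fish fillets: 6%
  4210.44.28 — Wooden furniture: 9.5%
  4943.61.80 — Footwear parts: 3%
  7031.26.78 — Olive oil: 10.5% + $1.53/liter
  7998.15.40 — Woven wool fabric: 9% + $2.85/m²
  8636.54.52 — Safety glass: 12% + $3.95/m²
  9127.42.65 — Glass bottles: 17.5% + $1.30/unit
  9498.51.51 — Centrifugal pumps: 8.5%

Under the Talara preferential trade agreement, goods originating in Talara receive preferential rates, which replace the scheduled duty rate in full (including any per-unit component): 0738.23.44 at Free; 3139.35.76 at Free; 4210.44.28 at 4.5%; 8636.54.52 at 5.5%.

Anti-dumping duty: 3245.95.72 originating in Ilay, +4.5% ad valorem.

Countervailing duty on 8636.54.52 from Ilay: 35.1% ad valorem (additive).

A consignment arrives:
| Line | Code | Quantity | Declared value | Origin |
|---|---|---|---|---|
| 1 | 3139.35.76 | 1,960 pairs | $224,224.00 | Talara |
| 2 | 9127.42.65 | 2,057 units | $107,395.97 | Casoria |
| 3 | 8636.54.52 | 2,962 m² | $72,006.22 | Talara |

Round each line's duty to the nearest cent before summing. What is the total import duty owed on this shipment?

Line 1 (3139.35.76, Talara, 1,960 pairs, $224,224.00):
Base rate for 3139.35.76 is 0.5%.
Origin Talara qualifies under the Ulesta–Talara agreement and 3139.35.76 is covered: preferential rate Free applies instead.
Duty = $224,224.00 × 0% = $0.00.
Line 2 (9127.42.65, Casoria, 2,057 units, $107,395.97):
Base rate for 9127.42.65 is 17.5% + $1.30/unit.
Duty = $107,395.97 × 17.5% + 2,057 × $1.30 = $21,468.39.
Line 3 (8636.54.52, Talara, 2,962 m², $72,006.22):
Base rate for 8636.54.52 is 12% + $3.95/m².
Origin Talara qualifies under the Ulesta–Talara agreement and 8636.54.52 is covered: preferential rate 5.5% applies instead.
The additional-duty order on 8636.54.52 targets Ilay, not Talara; it does not apply.
Duty = $72,006.22 × 5.5% = $3,960.34.
Total = $0.00 + $21,468.39 + $3,960.34 = $25,428.73.

$25,428.73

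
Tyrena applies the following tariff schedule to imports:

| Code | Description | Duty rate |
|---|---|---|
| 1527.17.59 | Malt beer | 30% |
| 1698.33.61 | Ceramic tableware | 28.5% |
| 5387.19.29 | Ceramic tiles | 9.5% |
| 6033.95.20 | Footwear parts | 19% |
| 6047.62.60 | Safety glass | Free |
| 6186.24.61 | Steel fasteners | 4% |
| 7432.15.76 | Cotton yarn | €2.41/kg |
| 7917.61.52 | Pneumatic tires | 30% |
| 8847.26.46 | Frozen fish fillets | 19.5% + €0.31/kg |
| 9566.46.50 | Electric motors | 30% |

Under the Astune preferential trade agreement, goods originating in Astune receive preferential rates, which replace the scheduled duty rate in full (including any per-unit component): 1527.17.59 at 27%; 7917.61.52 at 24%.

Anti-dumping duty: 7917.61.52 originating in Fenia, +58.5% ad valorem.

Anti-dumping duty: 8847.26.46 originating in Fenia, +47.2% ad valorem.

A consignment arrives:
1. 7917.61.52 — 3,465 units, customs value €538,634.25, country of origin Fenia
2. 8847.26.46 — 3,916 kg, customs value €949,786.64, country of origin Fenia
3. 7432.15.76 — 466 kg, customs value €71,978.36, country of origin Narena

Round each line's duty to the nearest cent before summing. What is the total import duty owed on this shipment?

Line 1 (7917.61.52, Fenia, 3,465 units, €538,634.25):
Base rate for 7917.61.52 is 30%.
7917.61.52 has an FTA preferential rate, but origin Fenia is not Astune; base rate stands.
Additional duty on 7917.61.52 from Fenia: +58.5%. Applied ad valorem rate: 30% + 58.5% = 88.5%.
Duty = €538,634.25 × 88.5% = €476,691.31.
Line 2 (8847.26.46, Fenia, 3,916 kg, €949,786.64):
Base rate for 8847.26.46 is 19.5% + €0.31/kg.
Additional duty on 8847.26.46 from Fenia: +47.2%. Applied ad valorem rate: 19.5% + 47.2% = 66.7%.
Duty = €949,786.64 × 66.7% + 3,916 × €0.31 = €634,721.65.
Line 3 (7432.15.76, Narena, 466 kg, €71,978.36):
Base rate for 7432.15.76 is €2.41/kg.
Duty = 466 × €2.41 = €1,123.06.
Total = €476,691.31 + €634,721.65 + €1,123.06 = €1,112,536.02.

€1,112,536.02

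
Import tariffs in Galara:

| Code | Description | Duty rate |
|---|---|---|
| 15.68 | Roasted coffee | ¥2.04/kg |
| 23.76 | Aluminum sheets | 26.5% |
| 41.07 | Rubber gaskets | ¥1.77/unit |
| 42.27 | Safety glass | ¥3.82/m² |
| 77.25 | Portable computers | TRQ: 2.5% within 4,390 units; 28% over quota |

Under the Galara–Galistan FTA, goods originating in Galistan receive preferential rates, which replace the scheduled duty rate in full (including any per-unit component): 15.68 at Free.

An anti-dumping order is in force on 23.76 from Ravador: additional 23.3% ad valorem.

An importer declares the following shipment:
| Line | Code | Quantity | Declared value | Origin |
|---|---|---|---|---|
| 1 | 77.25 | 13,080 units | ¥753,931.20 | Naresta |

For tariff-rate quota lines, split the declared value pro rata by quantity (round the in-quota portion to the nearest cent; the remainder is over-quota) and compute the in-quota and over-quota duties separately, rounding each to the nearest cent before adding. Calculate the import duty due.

¥146,575.64

Line 1 (77.25, Naresta, 13,080 units, ¥753,931.20):
Code 77.25 is under a tariff-rate quota (threshold 4,390 units). In-quota: 4,390 units at 2.5%; over-quota: 8,690 units at 28%.
Pro-rata value split: in-quota = ¥753,931.20 × 4,390/13,080 = ¥253,039.60; over-quota = ¥753,931.20 − ¥253,039.60 = ¥500,891.60.
In-quota duty = ¥253,039.60 × 2.5% = ¥6,325.99. Over-quota duty = ¥500,891.60 × 28% = ¥140,249.65.
Line duty = ¥6,325.99 + ¥140,249.65 = ¥146,575.64.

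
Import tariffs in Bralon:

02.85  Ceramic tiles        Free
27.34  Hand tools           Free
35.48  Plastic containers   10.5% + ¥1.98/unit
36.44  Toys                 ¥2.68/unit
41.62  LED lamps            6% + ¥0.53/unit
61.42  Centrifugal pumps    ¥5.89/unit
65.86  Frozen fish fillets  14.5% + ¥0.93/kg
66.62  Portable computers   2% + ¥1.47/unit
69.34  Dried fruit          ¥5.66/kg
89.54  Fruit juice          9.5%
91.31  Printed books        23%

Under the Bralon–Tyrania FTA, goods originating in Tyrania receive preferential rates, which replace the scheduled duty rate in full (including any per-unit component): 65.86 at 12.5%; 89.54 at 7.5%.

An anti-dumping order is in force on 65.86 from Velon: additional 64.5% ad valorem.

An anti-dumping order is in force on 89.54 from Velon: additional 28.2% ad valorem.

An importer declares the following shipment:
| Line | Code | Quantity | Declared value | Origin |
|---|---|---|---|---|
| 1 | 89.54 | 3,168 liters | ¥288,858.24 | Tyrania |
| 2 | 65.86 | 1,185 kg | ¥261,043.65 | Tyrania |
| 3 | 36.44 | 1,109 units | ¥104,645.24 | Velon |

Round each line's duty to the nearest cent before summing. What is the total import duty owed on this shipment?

¥57,266.95

Line 1 (89.54, Tyrania, 3,168 liters, ¥288,858.24):
Base rate for 89.54 is 9.5%.
Origin Tyrania qualifies under the Bralon–Tyrania agreement and 89.54 is covered: preferential rate 7.5% applies instead.
The additional-duty order on 89.54 targets Velon, not Tyrania; it does not apply.
Duty = ¥288,858.24 × 7.5% = ¥21,664.37.
Line 2 (65.86, Tyrania, 1,185 kg, ¥261,043.65):
Base rate for 65.86 is 14.5% + ¥0.93/kg.
Origin Tyrania qualifies under the Bralon–Tyrania agreement and 65.86 is covered: preferential rate 12.5% applies instead.
The additional-duty order on 65.86 targets Velon, not Tyrania; it does not apply.
Duty = ¥261,043.65 × 12.5% = ¥32,630.46.
Line 3 (36.44, Velon, 1,109 units, ¥104,645.24):
Base rate for 36.44 is ¥2.68/unit.
Duty = 1,109 × ¥2.68 = ¥2,972.12.
Total = ¥21,664.37 + ¥32,630.46 + ¥2,972.12 = ¥57,266.95.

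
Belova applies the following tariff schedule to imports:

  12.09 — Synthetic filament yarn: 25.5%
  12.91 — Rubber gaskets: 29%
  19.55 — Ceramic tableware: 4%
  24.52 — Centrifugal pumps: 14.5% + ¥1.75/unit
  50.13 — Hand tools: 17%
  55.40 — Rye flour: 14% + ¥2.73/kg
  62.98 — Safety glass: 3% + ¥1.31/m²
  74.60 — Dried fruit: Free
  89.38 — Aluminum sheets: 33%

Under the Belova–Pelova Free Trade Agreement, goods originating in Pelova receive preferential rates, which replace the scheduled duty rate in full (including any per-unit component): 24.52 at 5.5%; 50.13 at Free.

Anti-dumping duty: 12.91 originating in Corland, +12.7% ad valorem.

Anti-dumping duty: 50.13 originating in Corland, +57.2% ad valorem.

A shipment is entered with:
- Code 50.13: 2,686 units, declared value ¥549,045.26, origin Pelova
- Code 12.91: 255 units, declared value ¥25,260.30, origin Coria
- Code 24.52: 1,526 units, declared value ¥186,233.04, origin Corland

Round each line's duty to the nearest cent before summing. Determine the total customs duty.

Line 1 (50.13, Pelova, 2,686 units, ¥549,045.26):
Base rate for 50.13 is 17%.
Origin Pelova qualifies under the Belova–Pelova agreement and 50.13 is covered: preferential rate Free applies instead.
The additional-duty order on 50.13 targets Corland, not Pelova; it does not apply.
Duty = ¥549,045.26 × 0% = ¥0.00.
Line 2 (12.91, Coria, 255 units, ¥25,260.30):
Base rate for 12.91 is 29%.
The additional-duty order on 12.91 targets Corland, not Coria; it does not apply.
Duty = ¥25,260.30 × 29% = ¥7,325.49.
Line 3 (24.52, Corland, 1,526 units, ¥186,233.04):
Base rate for 24.52 is 14.5% + ¥1.75/unit.
24.52 has an FTA preferential rate, but origin Corland is not Pelova; base rate stands.
Duty = ¥186,233.04 × 14.5% + 1,526 × ¥1.75 = ¥29,674.29.
Total = ¥0.00 + ¥7,325.49 + ¥29,674.29 = ¥36,999.78.

¥36,999.78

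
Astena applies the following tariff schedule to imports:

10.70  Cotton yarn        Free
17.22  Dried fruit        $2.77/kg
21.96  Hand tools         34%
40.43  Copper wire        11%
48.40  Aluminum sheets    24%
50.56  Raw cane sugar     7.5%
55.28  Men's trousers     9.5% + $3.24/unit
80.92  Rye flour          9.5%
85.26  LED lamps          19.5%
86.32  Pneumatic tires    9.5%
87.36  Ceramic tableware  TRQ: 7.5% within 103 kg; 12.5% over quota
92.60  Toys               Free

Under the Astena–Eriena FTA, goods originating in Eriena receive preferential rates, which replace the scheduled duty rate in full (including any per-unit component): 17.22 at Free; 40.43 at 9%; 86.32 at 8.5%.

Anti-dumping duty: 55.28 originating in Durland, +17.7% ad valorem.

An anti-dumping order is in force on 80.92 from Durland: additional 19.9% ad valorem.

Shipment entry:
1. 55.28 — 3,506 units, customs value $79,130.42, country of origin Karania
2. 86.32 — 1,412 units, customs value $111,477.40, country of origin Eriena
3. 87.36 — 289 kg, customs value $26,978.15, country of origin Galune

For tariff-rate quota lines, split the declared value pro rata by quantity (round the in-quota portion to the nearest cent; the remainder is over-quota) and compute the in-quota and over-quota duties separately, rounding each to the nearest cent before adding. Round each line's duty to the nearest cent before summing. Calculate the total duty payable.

Line 1 (55.28, Karania, 3,506 units, $79,130.42):
Base rate for 55.28 is 9.5% + $3.24/unit.
The additional-duty order on 55.28 targets Durland, not Karania; it does not apply.
Duty = $79,130.42 × 9.5% + 3,506 × $3.24 = $18,876.83.
Line 2 (86.32, Eriena, 1,412 units, $111,477.40):
Base rate for 86.32 is 9.5%.
Origin Eriena qualifies under the Astena–Eriena agreement and 86.32 is covered: preferential rate 8.5% applies instead.
Duty = $111,477.40 × 8.5% = $9,475.58.
Line 3 (87.36, Galune, 289 kg, $26,978.15):
Code 87.36 is under a tariff-rate quota (threshold 103 kg). In-quota: 103 kg at 7.5%; over-quota: 186 kg at 12.5%.
Pro-rata value split: in-quota = $26,978.15 × 103/289 = $9,615.05; over-quota = $26,978.15 − $9,615.05 = $17,363.10.
In-quota duty = $9,615.05 × 7.5% = $721.13. Over-quota duty = $17,363.10 × 12.5% = $2,170.39.
Line duty = $721.13 + $2,170.39 = $2,891.52.
Total = $18,876.83 + $9,475.58 + $2,891.52 = $31,243.93.

$31,243.93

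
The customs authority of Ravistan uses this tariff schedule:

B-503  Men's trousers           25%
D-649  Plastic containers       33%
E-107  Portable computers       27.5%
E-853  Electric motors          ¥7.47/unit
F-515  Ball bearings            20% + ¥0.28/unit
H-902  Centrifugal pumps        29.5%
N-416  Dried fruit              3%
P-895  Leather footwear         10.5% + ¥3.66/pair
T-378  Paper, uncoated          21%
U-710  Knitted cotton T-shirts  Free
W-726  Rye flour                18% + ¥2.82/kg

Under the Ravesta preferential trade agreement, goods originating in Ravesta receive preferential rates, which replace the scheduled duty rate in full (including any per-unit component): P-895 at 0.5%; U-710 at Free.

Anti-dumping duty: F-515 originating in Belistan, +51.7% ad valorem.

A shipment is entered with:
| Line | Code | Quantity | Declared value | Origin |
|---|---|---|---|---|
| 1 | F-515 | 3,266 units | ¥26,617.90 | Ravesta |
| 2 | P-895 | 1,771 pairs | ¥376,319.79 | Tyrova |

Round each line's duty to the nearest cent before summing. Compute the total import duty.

Line 1 (F-515, Ravesta, 3,266 units, ¥26,617.90):
Base rate for F-515 is 20% + ¥0.28/unit.
Origin Ravesta is the FTA partner but F-515 is not on the preference list; base rate stands.
The additional-duty order on F-515 targets Belistan, not Ravesta; it does not apply.
Duty = ¥26,617.90 × 20% + 3,266 × ¥0.28 = ¥6,238.06.
Line 2 (P-895, Tyrova, 1,771 pairs, ¥376,319.79):
Base rate for P-895 is 10.5% + ¥3.66/pair.
P-895 has an FTA preferential rate, but origin Tyrova is not Ravesta; base rate stands.
Duty = ¥376,319.79 × 10.5% + 1,771 × ¥3.66 = ¥45,995.44.
Total = ¥6,238.06 + ¥45,995.44 = ¥52,233.50.

¥52,233.50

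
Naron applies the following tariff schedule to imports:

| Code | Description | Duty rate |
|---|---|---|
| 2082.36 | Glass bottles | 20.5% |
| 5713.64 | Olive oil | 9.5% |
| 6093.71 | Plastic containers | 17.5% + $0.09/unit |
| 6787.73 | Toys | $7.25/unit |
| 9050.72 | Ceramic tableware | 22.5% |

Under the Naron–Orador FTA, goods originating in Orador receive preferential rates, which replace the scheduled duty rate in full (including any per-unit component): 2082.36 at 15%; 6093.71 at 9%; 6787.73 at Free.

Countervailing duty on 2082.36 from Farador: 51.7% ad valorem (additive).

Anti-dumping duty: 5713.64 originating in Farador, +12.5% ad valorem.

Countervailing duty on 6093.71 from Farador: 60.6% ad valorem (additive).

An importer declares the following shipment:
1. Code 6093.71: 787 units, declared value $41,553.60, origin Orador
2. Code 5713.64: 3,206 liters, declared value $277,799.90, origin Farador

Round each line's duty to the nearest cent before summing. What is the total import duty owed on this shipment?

$64,855.80

Line 1 (6093.71, Orador, 787 units, $41,553.60):
Base rate for 6093.71 is 17.5% + $0.09/unit.
Origin Orador qualifies under the Naron–Orador agreement and 6093.71 is covered: preferential rate 9% applies instead.
The additional-duty order on 6093.71 targets Farador, not Orador; it does not apply.
Duty = $41,553.60 × 9% = $3,739.82.
Line 2 (5713.64, Farador, 3,206 liters, $277,799.90):
Base rate for 5713.64 is 9.5%.
Additional duty on 5713.64 from Farador: +12.5%. Applied ad valorem rate: 9.5% + 12.5% = 22%.
Duty = $277,799.90 × 22% = $61,115.98.
Total = $3,739.82 + $61,115.98 = $64,855.80.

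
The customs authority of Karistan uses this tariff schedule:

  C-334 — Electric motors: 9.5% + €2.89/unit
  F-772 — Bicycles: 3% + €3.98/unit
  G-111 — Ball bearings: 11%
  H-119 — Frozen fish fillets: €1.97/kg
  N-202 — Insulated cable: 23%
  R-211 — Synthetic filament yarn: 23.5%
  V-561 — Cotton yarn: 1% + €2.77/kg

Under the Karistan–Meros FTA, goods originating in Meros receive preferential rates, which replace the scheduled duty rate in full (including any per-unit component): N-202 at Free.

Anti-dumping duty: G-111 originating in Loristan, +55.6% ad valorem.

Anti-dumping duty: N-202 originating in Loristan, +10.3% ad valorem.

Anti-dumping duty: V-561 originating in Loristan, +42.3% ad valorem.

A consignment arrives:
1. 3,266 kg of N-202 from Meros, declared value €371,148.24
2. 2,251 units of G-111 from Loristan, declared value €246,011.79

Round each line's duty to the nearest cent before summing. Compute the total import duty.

Line 1 (N-202, Meros, 3,266 kg, €371,148.24):
Base rate for N-202 is 23%.
Origin Meros qualifies under the Karistan–Meros agreement and N-202 is covered: preferential rate Free applies instead.
The additional-duty order on N-202 targets Loristan, not Meros; it does not apply.
Duty = €371,148.24 × 0% = €0.00.
Line 2 (G-111, Loristan, 2,251 units, €246,011.79):
Base rate for G-111 is 11%.
Additional duty on G-111 from Loristan: +55.6%. Applied ad valorem rate: 11% + 55.6% = 66.6%.
Duty = €246,011.79 × 66.6% = €163,843.85.
Total = €0.00 + €163,843.85 = €163,843.85.

€163,843.85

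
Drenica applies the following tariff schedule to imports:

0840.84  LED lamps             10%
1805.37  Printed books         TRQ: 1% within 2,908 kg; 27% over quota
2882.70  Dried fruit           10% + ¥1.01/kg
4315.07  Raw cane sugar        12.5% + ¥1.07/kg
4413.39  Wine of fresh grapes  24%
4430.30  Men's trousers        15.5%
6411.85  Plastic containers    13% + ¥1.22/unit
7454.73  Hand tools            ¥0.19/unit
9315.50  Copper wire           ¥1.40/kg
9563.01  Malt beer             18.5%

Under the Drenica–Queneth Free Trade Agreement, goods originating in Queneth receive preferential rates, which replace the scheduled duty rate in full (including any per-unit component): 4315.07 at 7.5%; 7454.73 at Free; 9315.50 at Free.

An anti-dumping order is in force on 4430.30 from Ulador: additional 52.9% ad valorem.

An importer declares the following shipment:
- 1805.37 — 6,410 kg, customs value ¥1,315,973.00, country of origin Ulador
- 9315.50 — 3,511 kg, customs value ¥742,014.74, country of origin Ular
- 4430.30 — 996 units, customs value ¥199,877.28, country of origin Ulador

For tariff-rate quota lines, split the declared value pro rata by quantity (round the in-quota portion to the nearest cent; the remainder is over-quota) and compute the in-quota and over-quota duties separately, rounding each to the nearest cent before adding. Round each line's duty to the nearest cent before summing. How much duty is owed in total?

¥341,720.94

Line 1 (1805.37, Ulador, 6,410 kg, ¥1,315,973.00):
Code 1805.37 is under a tariff-rate quota (threshold 2,908 kg). In-quota: 2,908 kg at 1%; over-quota: 3,502 kg at 27%.
Pro-rata value split: in-quota = ¥1,315,973.00 × 2,908/6,410 = ¥597,012.40; over-quota = ¥1,315,973.00 − ¥597,012.40 = ¥718,960.60.
In-quota duty = ¥597,012.40 × 1% = ¥5,970.12. Over-quota duty = ¥718,960.60 × 27% = ¥194,119.36.
Line duty = ¥5,970.12 + ¥194,119.36 = ¥200,089.48.
Line 2 (9315.50, Ular, 3,511 kg, ¥742,014.74):
Base rate for 9315.50 is ¥1.40/kg.
9315.50 has an FTA preferential rate, but origin Ular is not Queneth; base rate stands.
Duty = 3,511 × ¥1.40 = ¥4,915.40.
Line 3 (4430.30, Ulador, 996 units, ¥199,877.28):
Base rate for 4430.30 is 15.5%.
Additional duty on 4430.30 from Ulador: +52.9%. Applied ad valorem rate: 15.5% + 52.9% = 68.4%.
Duty = ¥199,877.28 × 68.4% = ¥136,716.06.
Total = ¥200,089.48 + ¥4,915.40 + ¥136,716.06 = ¥341,720.94.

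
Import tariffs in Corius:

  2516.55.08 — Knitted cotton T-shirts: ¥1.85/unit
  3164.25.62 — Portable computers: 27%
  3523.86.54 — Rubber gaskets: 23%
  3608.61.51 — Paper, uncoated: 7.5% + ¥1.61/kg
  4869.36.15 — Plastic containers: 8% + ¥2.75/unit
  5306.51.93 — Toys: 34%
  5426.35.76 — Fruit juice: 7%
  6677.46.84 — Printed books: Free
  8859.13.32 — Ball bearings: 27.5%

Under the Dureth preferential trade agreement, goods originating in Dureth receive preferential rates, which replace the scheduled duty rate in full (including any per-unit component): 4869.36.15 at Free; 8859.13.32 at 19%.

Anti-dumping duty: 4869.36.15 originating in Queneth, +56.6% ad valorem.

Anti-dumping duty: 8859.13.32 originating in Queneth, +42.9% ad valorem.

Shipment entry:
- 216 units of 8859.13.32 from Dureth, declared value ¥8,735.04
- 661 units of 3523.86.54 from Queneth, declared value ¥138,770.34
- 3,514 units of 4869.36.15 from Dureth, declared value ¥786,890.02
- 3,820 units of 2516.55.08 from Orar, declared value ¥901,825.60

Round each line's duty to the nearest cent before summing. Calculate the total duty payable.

¥40,643.84

Line 1 (8859.13.32, Dureth, 216 units, ¥8,735.04):
Base rate for 8859.13.32 is 27.5%.
Origin Dureth qualifies under the Corius–Dureth agreement and 8859.13.32 is covered: preferential rate 19% applies instead.
The additional-duty order on 8859.13.32 targets Queneth, not Dureth; it does not apply.
Duty = ¥8,735.04 × 19% = ¥1,659.66.
Line 2 (3523.86.54, Queneth, 661 units, ¥138,770.34):
Base rate for 3523.86.54 is 23%.
Duty = ¥138,770.34 × 23% = ¥31,917.18.
Line 3 (4869.36.15, Dureth, 3,514 units, ¥786,890.02):
Base rate for 4869.36.15 is 8% + ¥2.75/unit.
Origin Dureth qualifies under the Corius–Dureth agreement and 4869.36.15 is covered: preferential rate Free applies instead.
The additional-duty order on 4869.36.15 targets Queneth, not Dureth; it does not apply.
Duty = ¥786,890.02 × 0% = ¥0.00.
Line 4 (2516.55.08, Orar, 3,820 units, ¥901,825.60):
Base rate for 2516.55.08 is ¥1.85/unit.
Duty = 3,820 × ¥1.85 = ¥7,067.00.
Total = ¥1,659.66 + ¥31,917.18 + ¥0.00 + ¥7,067.00 = ¥40,643.84.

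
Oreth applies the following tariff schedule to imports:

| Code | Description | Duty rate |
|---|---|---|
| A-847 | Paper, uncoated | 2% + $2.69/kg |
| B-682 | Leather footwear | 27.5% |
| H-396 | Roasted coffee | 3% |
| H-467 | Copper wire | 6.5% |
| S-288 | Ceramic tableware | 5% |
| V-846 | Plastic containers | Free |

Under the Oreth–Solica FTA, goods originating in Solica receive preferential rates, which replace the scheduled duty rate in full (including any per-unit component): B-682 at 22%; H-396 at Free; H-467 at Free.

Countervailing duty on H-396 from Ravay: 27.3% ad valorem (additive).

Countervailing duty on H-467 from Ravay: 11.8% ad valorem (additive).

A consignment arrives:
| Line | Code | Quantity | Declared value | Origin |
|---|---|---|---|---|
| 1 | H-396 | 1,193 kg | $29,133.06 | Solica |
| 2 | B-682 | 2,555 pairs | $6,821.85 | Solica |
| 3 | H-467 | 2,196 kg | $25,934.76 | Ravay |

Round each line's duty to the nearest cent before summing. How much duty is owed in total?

Line 1 (H-396, Solica, 1,193 kg, $29,133.06):
Base rate for H-396 is 3%.
Origin Solica qualifies under the Oreth–Solica agreement and H-396 is covered: preferential rate Free applies instead.
The additional-duty order on H-396 targets Ravay, not Solica; it does not apply.
Duty = $29,133.06 × 0% = $0.00.
Line 2 (B-682, Solica, 2,555 pairs, $6,821.85):
Base rate for B-682 is 27.5%.
Origin Solica qualifies under the Oreth–Solica agreement and B-682 is covered: preferential rate 22% applies instead.
Duty = $6,821.85 × 22% = $1,500.81.
Line 3 (H-467, Ravay, 2,196 kg, $25,934.76):
Base rate for H-467 is 6.5%.
H-467 has an FTA preferential rate, but origin Ravay is not Solica; base rate stands.
Additional duty on H-467 from Ravay: +11.8%. Applied ad valorem rate: 6.5% + 11.8% = 18.3%.
Duty = $25,934.76 × 18.3% = $4,746.06.
Total = $0.00 + $1,500.81 + $4,746.06 = $6,246.87.

$6,246.87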